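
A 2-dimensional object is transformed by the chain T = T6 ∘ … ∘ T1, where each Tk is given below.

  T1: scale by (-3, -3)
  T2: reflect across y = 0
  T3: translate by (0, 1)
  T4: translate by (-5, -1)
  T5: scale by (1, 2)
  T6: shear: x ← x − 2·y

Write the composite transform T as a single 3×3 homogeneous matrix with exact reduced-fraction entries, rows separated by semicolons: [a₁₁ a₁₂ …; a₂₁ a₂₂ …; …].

T = [-3 -12 -5; 0 6 0; 0 0 1]

T1 = [-3 0 0; 0 -3 0; 0 0 1]
T2·T1 = [-3 0 0; 0 3 0; 0 0 1]
T3·…·T1 = [-3 0 0; 0 3 1; 0 0 1]
T4·…·T1 = [-3 0 -5; 0 3 0; 0 0 1]
T5·…·T1 = [-3 0 -5; 0 6 0; 0 0 1]
T6·…·T1 = [-3 -12 -5; 0 6 0; 0 0 1]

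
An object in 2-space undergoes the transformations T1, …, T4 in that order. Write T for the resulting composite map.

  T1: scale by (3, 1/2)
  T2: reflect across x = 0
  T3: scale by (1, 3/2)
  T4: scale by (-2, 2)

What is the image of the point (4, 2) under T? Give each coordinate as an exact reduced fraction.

T1 scale by (3, 1/2): (4, 2) → (12, 1)
T2 reflect across x = 0: (12, 1) → (-12, 1)
T3 scale by (1, 3/2): (-12, 1) → (-12, 3/2)
T4 scale by (-2, 2): (-12, 3/2) → (24, 3)

T(p) = (24, 3)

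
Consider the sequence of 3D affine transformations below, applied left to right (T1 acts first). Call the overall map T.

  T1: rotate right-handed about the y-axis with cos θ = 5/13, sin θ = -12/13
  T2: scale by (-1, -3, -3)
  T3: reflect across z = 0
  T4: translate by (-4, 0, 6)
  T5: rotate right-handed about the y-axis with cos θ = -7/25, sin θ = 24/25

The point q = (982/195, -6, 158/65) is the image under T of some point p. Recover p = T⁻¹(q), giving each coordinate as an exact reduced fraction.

p = (-2/3, 2, 0)

T1 = [5/13 0 -12/13 0; 0 1 0 0; 12/13 0 5/13 0; 0 0 0 1]
T2·T1 = [-5/13 0 12/13 0; 0 -3 0 0; -36/13 0 -15/13 0; 0 0 0 1]
T3·…·T1 = [-5/13 0 12/13 0; 0 -3 0 0; 36/13 0 15/13 0; 0 0 0 1]
T4·…·T1 = [-5/13 0 12/13 -4; 0 -3 0 0; 36/13 0 15/13 6; 0 0 0 1]
T5·…·T1 = [899/325 0 276/325 172/25; 0 -3 0 0; -132/325 0 -393/325 54/25; 0 0 0 1]
det M = 9; M⁻¹ = [131/325 0 92/325 -44/13; 0 -1/3 0 0; -44/325 0 -899/975 38/13; 0 0 0 1]
M⁻¹ · (982/195, -6, 158/65)ᵀ = (-2/3, 2, 0)ᵀ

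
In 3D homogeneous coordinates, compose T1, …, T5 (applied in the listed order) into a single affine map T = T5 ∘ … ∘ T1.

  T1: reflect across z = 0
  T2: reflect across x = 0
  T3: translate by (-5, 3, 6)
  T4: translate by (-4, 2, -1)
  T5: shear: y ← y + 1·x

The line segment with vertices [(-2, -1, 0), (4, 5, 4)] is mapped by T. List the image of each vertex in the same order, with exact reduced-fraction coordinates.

T1 reflect across z = 0: (-2, -1, 0) → (-2, -1, 0); (4, 5, 4) → (4, 5, -4)
T2 reflect across x = 0: (-2, -1, 0) → (2, -1, 0); (4, 5, -4) → (-4, 5, -4)
T3 translate by (-5, 3, 6): (2, -1, 0) → (-3, 2, 6); (-4, 5, -4) → (-9, 8, 2)
T4 translate by (-4, 2, -1): (-3, 2, 6) → (-7, 4, 5); (-9, 8, 2) → (-13, 10, 1)
T5 shear: y ← y + 1·x: (-7, 4, 5) → (-7, -3, 5); (-13, 10, 1) → (-13, -3, 1)

image vertices: (-7, -3, 5), (-13, -3, 1)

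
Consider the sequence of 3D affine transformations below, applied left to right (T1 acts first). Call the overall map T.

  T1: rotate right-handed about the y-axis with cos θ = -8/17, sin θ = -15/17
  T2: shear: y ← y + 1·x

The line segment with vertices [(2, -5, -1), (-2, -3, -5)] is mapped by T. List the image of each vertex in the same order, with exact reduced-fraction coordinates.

image vertices: (-1/17, -86/17, 38/17), (91/17, 40/17, 10/17)

T1 rotate right-handed about the y-axis with cos θ = -8/17, sin θ = -15/17: (2, -5, -1) → (-1/17, -5, 38/17); (-2, -3, -5) → (91/17, -3, 10/17)
T2 shear: y ← y + 1·x: (-1/17, -5, 38/17) → (-1/17, -86/17, 38/17); (91/17, -3, 10/17) → (91/17, 40/17, 10/17)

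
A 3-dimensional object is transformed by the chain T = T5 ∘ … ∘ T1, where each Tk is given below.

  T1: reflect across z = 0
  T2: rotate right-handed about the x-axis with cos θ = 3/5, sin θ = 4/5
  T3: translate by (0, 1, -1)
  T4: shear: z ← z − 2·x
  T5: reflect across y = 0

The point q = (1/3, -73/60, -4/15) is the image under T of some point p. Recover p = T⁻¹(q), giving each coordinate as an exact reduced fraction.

p = (1/3, 5/4, -2/3)

T1 = [1 0 0 0; 0 1 0 0; 0 0 -1 0; 0 0 0 1]
T2·T1 = [1 0 0 0; 0 3/5 4/5 0; 0 4/5 -3/5 0; 0 0 0 1]
T3·…·T1 = [1 0 0 0; 0 3/5 4/5 1; 0 4/5 -3/5 -1; 0 0 0 1]
T4·…·T1 = [1 0 0 0; 0 3/5 4/5 1; -2 4/5 -3/5 -1; 0 0 0 1]
T5·…·T1 = [1 0 0 0; 0 -3/5 -4/5 -1; -2 4/5 -3/5 -1; 0 0 0 1]
det M = 1; M⁻¹ = [1 0 0 0; 8/5 -3/5 4/5 1/5; -6/5 -4/5 -3/5 -7/5; 0 0 0 1]
M⁻¹ · (1/3, -73/60, -4/15)ᵀ = (1/3, 5/4, -2/3)ᵀ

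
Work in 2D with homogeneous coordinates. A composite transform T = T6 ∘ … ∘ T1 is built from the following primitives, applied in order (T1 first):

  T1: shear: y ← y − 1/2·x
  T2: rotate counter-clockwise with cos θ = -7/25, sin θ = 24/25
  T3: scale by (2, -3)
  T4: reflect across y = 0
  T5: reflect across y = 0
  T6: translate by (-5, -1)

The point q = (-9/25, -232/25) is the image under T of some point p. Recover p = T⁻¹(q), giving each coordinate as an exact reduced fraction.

T1 = [1 0 0; -1/2 1 0; 0 0 1]
T2·T1 = [1/5 -24/25 0; 11/10 -7/25 0; 0 0 1]
T3·…·T1 = [2/5 -48/25 0; -33/10 21/25 0; 0 0 1]
T4·…·T1 = [2/5 -48/25 0; 33/10 -21/25 0; 0 0 1]
T5·…·T1 = [2/5 -48/25 0; -33/10 21/25 0; 0 0 1]
T6·…·T1 = [2/5 -48/25 -5; -33/10 21/25 -1; 0 0 1]
det M = -6; M⁻¹ = [-7/50 -8/25 -51/50; -11/20 -1/15 -169/60; 0 0 1]
M⁻¹ · (-9/25, -232/25)ᵀ = (2, -2)ᵀ

p = (2, -2)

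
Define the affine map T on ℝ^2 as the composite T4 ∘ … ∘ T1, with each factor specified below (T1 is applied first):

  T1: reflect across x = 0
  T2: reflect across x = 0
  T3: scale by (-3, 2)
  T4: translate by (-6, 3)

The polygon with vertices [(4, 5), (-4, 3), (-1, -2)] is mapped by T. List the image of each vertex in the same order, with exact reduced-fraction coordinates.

image vertices: (-18, 13), (6, 9), (-3, -1)

T1 reflect across x = 0: (4, 5) → (-4, 5); (-4, 3) → (4, 3); (-1, -2) → (1, -2)
T2 reflect across x = 0: (-4, 5) → (4, 5); (4, 3) → (-4, 3); (1, -2) → (-1, -2)
T3 scale by (-3, 2): (4, 5) → (-12, 10); (-4, 3) → (12, 6); (-1, -2) → (3, -4)
T4 translate by (-6, 3): (-12, 10) → (-18, 13); (12, 6) → (6, 9); (3, -4) → (-3, -1)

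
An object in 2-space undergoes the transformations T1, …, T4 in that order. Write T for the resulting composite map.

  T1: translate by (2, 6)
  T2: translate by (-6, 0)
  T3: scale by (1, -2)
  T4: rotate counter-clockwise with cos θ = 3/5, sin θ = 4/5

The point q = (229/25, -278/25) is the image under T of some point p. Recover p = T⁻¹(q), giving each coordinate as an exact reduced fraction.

p = (3/5, 1)

T1 = [1 0 2; 0 1 6; 0 0 1]
T2·T1 = [1 0 -4; 0 1 6; 0 0 1]
T3·…·T1 = [1 0 -4; 0 -2 -12; 0 0 1]
T4·…·T1 = [3/5 8/5 36/5; 4/5 -6/5 -52/5; 0 0 1]
det M = -2; M⁻¹ = [3/5 4/5 4; 2/5 -3/10 -6; 0 0 1]
M⁻¹ · (229/25, -278/25)ᵀ = (3/5, 1)ᵀ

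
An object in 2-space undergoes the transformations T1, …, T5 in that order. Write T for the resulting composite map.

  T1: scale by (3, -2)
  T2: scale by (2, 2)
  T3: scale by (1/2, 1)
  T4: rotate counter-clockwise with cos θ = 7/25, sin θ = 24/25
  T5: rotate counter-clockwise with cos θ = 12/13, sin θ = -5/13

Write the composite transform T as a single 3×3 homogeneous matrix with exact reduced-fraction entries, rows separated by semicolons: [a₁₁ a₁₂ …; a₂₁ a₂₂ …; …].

T = [612/325 1012/325 0; 759/325 -816/325 0; 0 0 1]

T1 = [3 0 0; 0 -2 0; 0 0 1]
T2·T1 = [6 0 0; 0 -4 0; 0 0 1]
T3·…·T1 = [3 0 0; 0 -4 0; 0 0 1]
T4·…·T1 = [21/25 96/25 0; 72/25 -28/25 0; 0 0 1]
T5·…·T1 = [612/325 1012/325 0; 759/325 -816/325 0; 0 0 1]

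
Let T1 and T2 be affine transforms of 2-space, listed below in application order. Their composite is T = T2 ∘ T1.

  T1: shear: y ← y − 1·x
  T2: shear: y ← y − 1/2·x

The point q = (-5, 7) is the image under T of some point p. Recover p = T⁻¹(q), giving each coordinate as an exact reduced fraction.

T1 = [1 0 0; -1 1 0; 0 0 1]
T2·T1 = [1 0 0; -3/2 1 0; 0 0 1]
det M = 1; M⁻¹ = [1 0 0; 3/2 1 0; 0 0 1]
M⁻¹ · (-5, 7)ᵀ = (-5, -1/2)ᵀ

p = (-5, -1/2)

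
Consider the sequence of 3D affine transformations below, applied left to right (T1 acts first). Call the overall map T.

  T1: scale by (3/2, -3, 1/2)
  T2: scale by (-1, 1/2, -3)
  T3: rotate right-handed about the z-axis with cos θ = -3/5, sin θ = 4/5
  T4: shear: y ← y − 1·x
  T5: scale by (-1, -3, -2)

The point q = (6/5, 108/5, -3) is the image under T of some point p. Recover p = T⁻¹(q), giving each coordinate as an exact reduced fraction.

T1 = [3/2 0 0 0; 0 -3 0 0; 0 0 1/2 0; 0 0 0 1]
T2·T1 = [-3/2 0 0 0; 0 -3/2 0 0; 0 0 -3/2 0; 0 0 0 1]
T3·…·T1 = [9/10 6/5 0 0; -6/5 9/10 0 0; 0 0 -3/2 0; 0 0 0 1]
T4·…·T1 = [9/10 6/5 0 0; -21/10 -3/10 0 0; 0 0 -3/2 0; 0 0 0 1]
T5·…·T1 = [-9/10 -6/5 0 0; 63/10 9/10 0 0; 0 0 3 0; 0 0 0 1]
det M = 81/4; M⁻¹ = [2/15 8/45 0 0; -14/15 -2/15 0 0; 0 0 1/3 0; 0 0 0 1]
M⁻¹ · (6/5, 108/5, -3)ᵀ = (4, -4, -1)ᵀ

p = (4, -4, -1)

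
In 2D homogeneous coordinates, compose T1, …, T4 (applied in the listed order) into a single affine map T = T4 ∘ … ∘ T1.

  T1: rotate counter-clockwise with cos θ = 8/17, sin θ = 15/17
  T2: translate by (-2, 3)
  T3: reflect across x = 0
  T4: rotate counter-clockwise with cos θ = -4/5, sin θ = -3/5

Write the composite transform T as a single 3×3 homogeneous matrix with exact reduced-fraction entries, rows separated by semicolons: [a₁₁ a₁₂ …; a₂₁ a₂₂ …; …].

T = [77/85 -36/85 1/5; -36/85 -77/85 -18/5; 0 0 1]

T1 = [8/17 -15/17 0; 15/17 8/17 0; 0 0 1]
T2·T1 = [8/17 -15/17 -2; 15/17 8/17 3; 0 0 1]
T3·…·T1 = [-8/17 15/17 2; 15/17 8/17 3; 0 0 1]
T4·…·T1 = [77/85 -36/85 1/5; -36/85 -77/85 -18/5; 0 0 1]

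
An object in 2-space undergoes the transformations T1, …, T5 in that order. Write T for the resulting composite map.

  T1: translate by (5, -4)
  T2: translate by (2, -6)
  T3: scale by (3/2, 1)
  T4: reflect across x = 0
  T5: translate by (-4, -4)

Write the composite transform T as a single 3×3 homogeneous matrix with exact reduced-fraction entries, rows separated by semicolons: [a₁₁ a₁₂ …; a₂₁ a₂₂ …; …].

T = [-3/2 0 -29/2; 0 1 -14; 0 0 1]

T1 = [1 0 5; 0 1 -4; 0 0 1]
T2·T1 = [1 0 7; 0 1 -10; 0 0 1]
T3·…·T1 = [3/2 0 21/2; 0 1 -10; 0 0 1]
T4·…·T1 = [-3/2 0 -21/2; 0 1 -10; 0 0 1]
T5·…·T1 = [-3/2 0 -29/2; 0 1 -14; 0 0 1]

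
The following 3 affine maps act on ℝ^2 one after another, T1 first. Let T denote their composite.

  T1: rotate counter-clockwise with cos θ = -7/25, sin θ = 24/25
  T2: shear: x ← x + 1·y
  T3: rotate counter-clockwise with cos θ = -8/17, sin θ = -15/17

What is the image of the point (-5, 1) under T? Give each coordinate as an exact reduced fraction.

T1 rotate counter-clockwise with cos θ = -7/25, sin θ = 24/25: (-5, 1) → (11/25, -127/25)
T2 shear: x ← x + 1·y: (11/25, -127/25) → (-116/25, -127/25)
T3 rotate counter-clockwise with cos θ = -8/17, sin θ = -15/17: (-116/25, -127/25) → (-977/425, 2756/425)

T(p) = (-977/425, 2756/425)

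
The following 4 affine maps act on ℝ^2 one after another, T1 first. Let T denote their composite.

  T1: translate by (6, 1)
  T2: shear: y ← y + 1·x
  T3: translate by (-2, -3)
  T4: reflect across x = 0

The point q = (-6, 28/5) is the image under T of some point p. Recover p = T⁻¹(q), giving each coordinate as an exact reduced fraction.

p = (2, -2/5)

T1 = [1 0 6; 0 1 1; 0 0 1]
T2·T1 = [1 0 6; 1 1 7; 0 0 1]
T3·…·T1 = [1 0 4; 1 1 4; 0 0 1]
T4·…·T1 = [-1 0 -4; 1 1 4; 0 0 1]
det M = -1; M⁻¹ = [-1 0 -4; 1 1 0; 0 0 1]
M⁻¹ · (-6, 28/5)ᵀ = (2, -2/5)ᵀ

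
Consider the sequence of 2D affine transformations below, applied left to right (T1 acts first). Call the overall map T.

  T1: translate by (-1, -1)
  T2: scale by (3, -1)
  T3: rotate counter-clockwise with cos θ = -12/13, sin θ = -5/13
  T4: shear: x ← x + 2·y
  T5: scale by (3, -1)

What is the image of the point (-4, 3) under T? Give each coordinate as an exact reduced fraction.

T(p) = (1104/13, -99/13)

T1 translate by (-1, -1): (-4, 3) → (-5, 2)
T2 scale by (3, -1): (-5, 2) → (-15, -2)
T3 rotate counter-clockwise with cos θ = -12/13, sin θ = -5/13: (-15, -2) → (170/13, 99/13)
T4 shear: x ← x + 2·y: (170/13, 99/13) → (368/13, 99/13)
T5 scale by (3, -1): (368/13, 99/13) → (1104/13, -99/13)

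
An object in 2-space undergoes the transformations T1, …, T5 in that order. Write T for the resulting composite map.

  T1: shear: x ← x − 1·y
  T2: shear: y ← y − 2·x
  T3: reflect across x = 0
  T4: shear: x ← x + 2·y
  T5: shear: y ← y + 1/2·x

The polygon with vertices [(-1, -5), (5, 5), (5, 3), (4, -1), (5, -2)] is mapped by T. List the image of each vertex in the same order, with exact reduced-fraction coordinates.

T1 shear: x ← x − 1·y: (-1, -5) → (4, -5); (5, 5) → (0, 5); (5, 3) → (2, 3); (4, -1) → (5, -1); (5, -2) → (7, -2)
T2 shear: y ← y − 2·x: (4, -5) → (4, -13); (0, 5) → (0, 5); (2, 3) → (2, -1); (5, -1) → (5, -11); (7, -2) → (7, -16)
T3 reflect across x = 0: (4, -13) → (-4, -13); (0, 5) → (0, 5); (2, -1) → (-2, -1); (5, -11) → (-5, -11); (7, -16) → (-7, -16)
T4 shear: x ← x + 2·y: (-4, -13) → (-30, -13); (0, 5) → (10, 5); (-2, -1) → (-4, -1); (-5, -11) → (-27, -11); (-7, -16) → (-39, -16)
T5 shear: y ← y + 1/2·x: (-30, -13) → (-30, -28); (10, 5) → (10, 10); (-4, -1) → (-4, -3); (-27, -11) → (-27, -49/2); (-39, -16) → (-39, -71/2)

image vertices: (-30, -28), (10, 10), (-4, -3), (-27, -49/2), (-39, -71/2)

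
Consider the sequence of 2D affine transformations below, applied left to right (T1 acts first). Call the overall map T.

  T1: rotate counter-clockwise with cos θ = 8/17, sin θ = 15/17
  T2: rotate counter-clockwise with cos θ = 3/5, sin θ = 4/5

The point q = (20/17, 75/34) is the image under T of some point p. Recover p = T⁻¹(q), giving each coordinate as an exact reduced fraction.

p = (3/2, -2)

T1 = [8/17 -15/17 0; 15/17 8/17 0; 0 0 1]
T2·T1 = [-36/85 -77/85 0; 77/85 -36/85 0; 0 0 1]
det M = 1; M⁻¹ = [-36/85 77/85 0; -77/85 -36/85 0; 0 0 1]
M⁻¹ · (20/17, 75/34)ᵀ = (3/2, -2)ᵀ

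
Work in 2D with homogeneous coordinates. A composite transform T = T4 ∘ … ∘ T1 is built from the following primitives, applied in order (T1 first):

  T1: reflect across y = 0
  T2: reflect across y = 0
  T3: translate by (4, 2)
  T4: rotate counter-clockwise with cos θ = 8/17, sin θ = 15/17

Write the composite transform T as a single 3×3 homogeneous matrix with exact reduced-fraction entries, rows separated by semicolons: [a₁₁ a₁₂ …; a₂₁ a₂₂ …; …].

T1 = [1 0 0; 0 -1 0; 0 0 1]
T2·T1 = [1 0 0; 0 1 0; 0 0 1]
T3·…·T1 = [1 0 4; 0 1 2; 0 0 1]
T4·…·T1 = [8/17 -15/17 2/17; 15/17 8/17 76/17; 0 0 1]

T = [8/17 -15/17 2/17; 15/17 8/17 76/17; 0 0 1]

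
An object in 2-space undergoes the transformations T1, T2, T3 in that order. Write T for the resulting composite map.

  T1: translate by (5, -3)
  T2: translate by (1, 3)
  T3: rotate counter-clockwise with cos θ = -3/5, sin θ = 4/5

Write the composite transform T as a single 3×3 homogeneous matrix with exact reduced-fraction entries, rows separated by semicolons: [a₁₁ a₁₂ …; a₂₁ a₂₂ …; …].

T = [-3/5 -4/5 -18/5; 4/5 -3/5 24/5; 0 0 1]

T1 = [1 0 5; 0 1 -3; 0 0 1]
T2·T1 = [1 0 6; 0 1 0; 0 0 1]
T3·…·T1 = [-3/5 -4/5 -18/5; 4/5 -3/5 24/5; 0 0 1]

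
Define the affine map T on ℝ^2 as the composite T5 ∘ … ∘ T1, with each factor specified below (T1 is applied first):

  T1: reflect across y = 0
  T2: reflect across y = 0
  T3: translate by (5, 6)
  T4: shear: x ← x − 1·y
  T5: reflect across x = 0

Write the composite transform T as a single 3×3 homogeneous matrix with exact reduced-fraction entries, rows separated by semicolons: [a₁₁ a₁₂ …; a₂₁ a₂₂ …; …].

T = [-1 1 1; 0 1 6; 0 0 1]

T1 = [1 0 0; 0 -1 0; 0 0 1]
T2·T1 = [1 0 0; 0 1 0; 0 0 1]
T3·…·T1 = [1 0 5; 0 1 6; 0 0 1]
T4·…·T1 = [1 -1 -1; 0 1 6; 0 0 1]
T5·…·T1 = [-1 1 1; 0 1 6; 0 0 1]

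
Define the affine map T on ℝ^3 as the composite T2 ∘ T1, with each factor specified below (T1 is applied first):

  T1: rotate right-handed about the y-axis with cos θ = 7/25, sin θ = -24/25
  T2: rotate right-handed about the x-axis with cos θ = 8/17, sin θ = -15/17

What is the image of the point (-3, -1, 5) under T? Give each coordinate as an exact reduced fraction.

T1 rotate right-handed about the y-axis with cos θ = 7/25, sin θ = -24/25: (-3, -1, 5) → (-141/25, -1, -37/25)
T2 rotate right-handed about the x-axis with cos θ = 8/17, sin θ = -15/17: (-141/25, -1, -37/25) → (-141/25, -151/85, 79/425)

T(p) = (-141/25, -151/85, 79/425)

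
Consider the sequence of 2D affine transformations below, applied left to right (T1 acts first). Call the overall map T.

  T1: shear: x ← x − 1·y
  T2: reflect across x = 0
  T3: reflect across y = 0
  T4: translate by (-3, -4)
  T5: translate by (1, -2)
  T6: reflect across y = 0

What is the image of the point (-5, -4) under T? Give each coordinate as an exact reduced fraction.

T1 shear: x ← x − 1·y: (-5, -4) → (-1, -4)
T2 reflect across x = 0: (-1, -4) → (1, -4)
T3 reflect across y = 0: (1, -4) → (1, 4)
T4 translate by (-3, -4): (1, 4) → (-2, 0)
T5 translate by (1, -2): (-2, 0) → (-1, -2)
T6 reflect across y = 0: (-1, -2) → (-1, 2)

T(p) = (-1, 2)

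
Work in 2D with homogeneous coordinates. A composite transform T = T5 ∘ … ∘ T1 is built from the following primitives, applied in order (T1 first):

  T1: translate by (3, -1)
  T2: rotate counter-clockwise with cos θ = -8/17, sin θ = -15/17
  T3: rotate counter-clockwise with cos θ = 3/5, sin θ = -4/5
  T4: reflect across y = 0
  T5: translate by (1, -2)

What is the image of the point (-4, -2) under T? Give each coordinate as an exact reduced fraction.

T1 translate by (3, -1): (-4, -2) → (-1, -3)
T2 rotate counter-clockwise with cos θ = -8/17, sin θ = -15/17: (-1, -3) → (-37/17, 39/17)
T3 rotate counter-clockwise with cos θ = 3/5, sin θ = -4/5: (-37/17, 39/17) → (9/17, 53/17)
T4 reflect across y = 0: (9/17, 53/17) → (9/17, -53/17)
T5 translate by (1, -2): (9/17, -53/17) → (26/17, -87/17)

T(p) = (26/17, -87/17)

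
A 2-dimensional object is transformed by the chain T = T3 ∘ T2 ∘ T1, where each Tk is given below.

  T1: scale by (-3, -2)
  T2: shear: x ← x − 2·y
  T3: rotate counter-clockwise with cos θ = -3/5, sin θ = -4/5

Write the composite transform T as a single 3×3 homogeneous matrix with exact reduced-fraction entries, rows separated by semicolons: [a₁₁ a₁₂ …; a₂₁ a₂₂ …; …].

T = [9/5 -4 0; 12/5 -2 0; 0 0 1]

T1 = [-3 0 0; 0 -2 0; 0 0 1]
T2·T1 = [-3 4 0; 0 -2 0; 0 0 1]
T3·…·T1 = [9/5 -4 0; 12/5 -2 0; 0 0 1]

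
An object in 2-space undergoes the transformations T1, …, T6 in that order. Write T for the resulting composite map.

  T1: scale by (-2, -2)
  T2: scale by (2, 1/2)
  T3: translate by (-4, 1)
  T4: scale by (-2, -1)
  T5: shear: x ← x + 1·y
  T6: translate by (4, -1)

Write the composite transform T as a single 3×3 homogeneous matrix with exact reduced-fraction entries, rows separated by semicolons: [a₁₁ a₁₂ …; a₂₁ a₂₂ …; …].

T = [8 1 11; 0 1 -2; 0 0 1]

T1 = [-2 0 0; 0 -2 0; 0 0 1]
T2·T1 = [-4 0 0; 0 -1 0; 0 0 1]
T3·…·T1 = [-4 0 -4; 0 -1 1; 0 0 1]
T4·…·T1 = [8 0 8; 0 1 -1; 0 0 1]
T5·…·T1 = [8 1 7; 0 1 -1; 0 0 1]
T6·…·T1 = [8 1 11; 0 1 -2; 0 0 1]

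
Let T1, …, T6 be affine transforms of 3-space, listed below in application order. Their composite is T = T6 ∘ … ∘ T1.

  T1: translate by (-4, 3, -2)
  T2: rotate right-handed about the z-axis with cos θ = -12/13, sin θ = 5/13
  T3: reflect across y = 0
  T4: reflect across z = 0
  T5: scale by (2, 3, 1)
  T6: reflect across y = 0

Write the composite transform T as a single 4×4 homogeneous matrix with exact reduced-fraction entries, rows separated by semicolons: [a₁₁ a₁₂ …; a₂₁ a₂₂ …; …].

T1 = [1 0 0 -4; 0 1 0 3; 0 0 1 -2; 0 0 0 1]
T2·T1 = [-12/13 -5/13 0 33/13; 5/13 -12/13 0 -56/13; 0 0 1 -2; 0 0 0 1]
T3·…·T1 = [-12/13 -5/13 0 33/13; -5/13 12/13 0 56/13; 0 0 1 -2; 0 0 0 1]
T4·…·T1 = [-12/13 -5/13 0 33/13; -5/13 12/13 0 56/13; 0 0 -1 2; 0 0 0 1]
T5·…·T1 = [-24/13 -10/13 0 66/13; -15/13 36/13 0 168/13; 0 0 -1 2; 0 0 0 1]
T6·…·T1 = [-24/13 -10/13 0 66/13; 15/13 -36/13 0 -168/13; 0 0 -1 2; 0 0 0 1]

T = [-24/13 -10/13 0 66/13; 15/13 -36/13 0 -168/13; 0 0 -1 2; 0 0 0 1]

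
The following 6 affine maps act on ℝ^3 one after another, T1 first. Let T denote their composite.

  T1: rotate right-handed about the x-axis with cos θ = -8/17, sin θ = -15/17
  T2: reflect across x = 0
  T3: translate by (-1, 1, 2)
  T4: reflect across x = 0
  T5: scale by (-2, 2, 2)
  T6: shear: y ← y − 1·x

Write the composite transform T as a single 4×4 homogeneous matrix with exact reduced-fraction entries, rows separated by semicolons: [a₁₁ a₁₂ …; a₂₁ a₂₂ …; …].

T = [-2 0 0 -2; 2 -16/17 30/17 4; 0 -30/17 -16/17 4; 0 0 0 1]

T1 = [1 0 0 0; 0 -8/17 15/17 0; 0 -15/17 -8/17 0; 0 0 0 1]
T2·T1 = [-1 0 0 0; 0 -8/17 15/17 0; 0 -15/17 -8/17 0; 0 0 0 1]
T3·…·T1 = [-1 0 0 -1; 0 -8/17 15/17 1; 0 -15/17 -8/17 2; 0 0 0 1]
T4·…·T1 = [1 0 0 1; 0 -8/17 15/17 1; 0 -15/17 -8/17 2; 0 0 0 1]
T5·…·T1 = [-2 0 0 -2; 0 -16/17 30/17 2; 0 -30/17 -16/17 4; 0 0 0 1]
T6·…·T1 = [-2 0 0 -2; 2 -16/17 30/17 4; 0 -30/17 -16/17 4; 0 0 0 1]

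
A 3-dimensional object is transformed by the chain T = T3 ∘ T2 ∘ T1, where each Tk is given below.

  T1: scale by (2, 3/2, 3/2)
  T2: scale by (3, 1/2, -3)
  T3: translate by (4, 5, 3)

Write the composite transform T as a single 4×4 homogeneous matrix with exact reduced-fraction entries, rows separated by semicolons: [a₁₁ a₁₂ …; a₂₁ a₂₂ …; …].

T = [6 0 0 4; 0 3/4 0 5; 0 0 -9/2 3; 0 0 0 1]

T1 = [2 0 0 0; 0 3/2 0 0; 0 0 3/2 0; 0 0 0 1]
T2·T1 = [6 0 0 0; 0 3/4 0 0; 0 0 -9/2 0; 0 0 0 1]
T3·…·T1 = [6 0 0 4; 0 3/4 0 5; 0 0 -9/2 3; 0 0 0 1]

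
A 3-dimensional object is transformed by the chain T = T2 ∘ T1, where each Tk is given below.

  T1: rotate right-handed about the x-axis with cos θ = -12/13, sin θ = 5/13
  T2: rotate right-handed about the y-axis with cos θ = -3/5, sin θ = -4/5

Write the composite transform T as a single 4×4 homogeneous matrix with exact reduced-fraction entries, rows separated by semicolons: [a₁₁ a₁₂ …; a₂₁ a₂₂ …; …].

T = [-3/5 -4/13 48/65 0; 0 -12/13 -5/13 0; 4/5 -3/13 36/65 0; 0 0 0 1]

T1 = [1 0 0 0; 0 -12/13 -5/13 0; 0 5/13 -12/13 0; 0 0 0 1]
T2·T1 = [-3/5 -4/13 48/65 0; 0 -12/13 -5/13 0; 4/5 -3/13 36/65 0; 0 0 0 1]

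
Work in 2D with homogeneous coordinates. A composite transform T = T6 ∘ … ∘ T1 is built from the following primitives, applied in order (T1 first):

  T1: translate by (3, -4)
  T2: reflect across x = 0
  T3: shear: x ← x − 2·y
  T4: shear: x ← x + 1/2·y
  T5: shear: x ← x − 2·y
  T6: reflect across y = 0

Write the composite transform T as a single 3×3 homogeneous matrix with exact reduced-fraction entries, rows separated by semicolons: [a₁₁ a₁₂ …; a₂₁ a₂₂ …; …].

T1 = [1 0 3; 0 1 -4; 0 0 1]
T2·T1 = [-1 0 -3; 0 1 -4; 0 0 1]
T3·…·T1 = [-1 -2 5; 0 1 -4; 0 0 1]
T4·…·T1 = [-1 -3/2 3; 0 1 -4; 0 0 1]
T5·…·T1 = [-1 -7/2 11; 0 1 -4; 0 0 1]
T6·…·T1 = [-1 -7/2 11; 0 -1 4; 0 0 1]

T = [-1 -7/2 11; 0 -1 4; 0 0 1]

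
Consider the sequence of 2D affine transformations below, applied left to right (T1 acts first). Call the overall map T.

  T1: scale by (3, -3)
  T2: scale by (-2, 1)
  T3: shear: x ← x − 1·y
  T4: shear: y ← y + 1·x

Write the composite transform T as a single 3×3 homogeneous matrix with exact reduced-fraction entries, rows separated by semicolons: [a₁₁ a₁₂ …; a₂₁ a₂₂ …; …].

T = [-6 3 0; -6 0 0; 0 0 1]

T1 = [3 0 0; 0 -3 0; 0 0 1]
T2·T1 = [-6 0 0; 0 -3 0; 0 0 1]
T3·…·T1 = [-6 3 0; 0 -3 0; 0 0 1]
T4·…·T1 = [-6 3 0; -6 0 0; 0 0 1]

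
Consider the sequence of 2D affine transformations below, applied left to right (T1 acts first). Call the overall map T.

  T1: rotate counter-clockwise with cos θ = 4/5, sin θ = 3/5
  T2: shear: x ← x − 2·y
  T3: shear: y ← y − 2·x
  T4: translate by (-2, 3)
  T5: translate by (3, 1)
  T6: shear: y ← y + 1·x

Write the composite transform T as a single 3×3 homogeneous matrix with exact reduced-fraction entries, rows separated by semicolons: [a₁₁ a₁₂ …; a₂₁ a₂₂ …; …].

T = [-2/5 -11/5 1; 1 3 5; 0 0 1]

T1 = [4/5 -3/5 0; 3/5 4/5 0; 0 0 1]
T2·T1 = [-2/5 -11/5 0; 3/5 4/5 0; 0 0 1]
T3·…·T1 = [-2/5 -11/5 0; 7/5 26/5 0; 0 0 1]
T4·…·T1 = [-2/5 -11/5 -2; 7/5 26/5 3; 0 0 1]
T5·…·T1 = [-2/5 -11/5 1; 7/5 26/5 4; 0 0 1]
T6·…·T1 = [-2/5 -11/5 1; 1 3 5; 0 0 1]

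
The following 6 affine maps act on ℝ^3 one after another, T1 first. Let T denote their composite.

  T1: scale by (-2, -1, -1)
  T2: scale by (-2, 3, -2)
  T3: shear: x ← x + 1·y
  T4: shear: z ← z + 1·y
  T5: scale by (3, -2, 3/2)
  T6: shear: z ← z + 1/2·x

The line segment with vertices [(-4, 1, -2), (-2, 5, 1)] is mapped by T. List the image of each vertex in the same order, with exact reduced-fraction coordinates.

image vertices: (-57, 6, -39), (-69, 30, -54)

T1 scale by (-2, -1, -1): (-4, 1, -2) → (8, -1, 2); (-2, 5, 1) → (4, -5, -1)
T2 scale by (-2, 3, -2): (8, -1, 2) → (-16, -3, -4); (4, -5, -1) → (-8, -15, 2)
T3 shear: x ← x + 1·y: (-16, -3, -4) → (-19, -3, -4); (-8, -15, 2) → (-23, -15, 2)
T4 shear: z ← z + 1·y: (-19, -3, -4) → (-19, -3, -7); (-23, -15, 2) → (-23, -15, -13)
T5 scale by (3, -2, 3/2): (-19, -3, -7) → (-57, 6, -21/2); (-23, -15, -13) → (-69, 30, -39/2)
T6 shear: z ← z + 1/2·x: (-57, 6, -21/2) → (-57, 6, -39); (-69, 30, -39/2) → (-69, 30, -54)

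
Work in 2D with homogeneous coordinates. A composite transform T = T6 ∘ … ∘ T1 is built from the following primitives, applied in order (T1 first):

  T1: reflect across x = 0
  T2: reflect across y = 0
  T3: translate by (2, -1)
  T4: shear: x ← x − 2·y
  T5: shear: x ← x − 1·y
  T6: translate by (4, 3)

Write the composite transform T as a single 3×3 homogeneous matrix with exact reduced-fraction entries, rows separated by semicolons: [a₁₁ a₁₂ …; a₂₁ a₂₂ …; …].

T = [-1 3 9; 0 -1 2; 0 0 1]

T1 = [-1 0 0; 0 1 0; 0 0 1]
T2·T1 = [-1 0 0; 0 -1 0; 0 0 1]
T3·…·T1 = [-1 0 2; 0 -1 -1; 0 0 1]
T4·…·T1 = [-1 2 4; 0 -1 -1; 0 0 1]
T5·…·T1 = [-1 3 5; 0 -1 -1; 0 0 1]
T6·…·T1 = [-1 3 9; 0 -1 2; 0 0 1]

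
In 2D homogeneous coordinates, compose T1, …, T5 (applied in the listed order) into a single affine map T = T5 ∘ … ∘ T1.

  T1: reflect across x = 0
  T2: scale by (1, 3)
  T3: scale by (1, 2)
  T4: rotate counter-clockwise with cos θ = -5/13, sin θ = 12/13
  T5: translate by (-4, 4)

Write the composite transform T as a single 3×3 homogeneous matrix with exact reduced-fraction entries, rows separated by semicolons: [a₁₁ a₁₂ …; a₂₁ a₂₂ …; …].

T1 = [-1 0 0; 0 1 0; 0 0 1]
T2·T1 = [-1 0 0; 0 3 0; 0 0 1]
T3·…·T1 = [-1 0 0; 0 6 0; 0 0 1]
T4·…·T1 = [5/13 -72/13 0; -12/13 -30/13 0; 0 0 1]
T5·…·T1 = [5/13 -72/13 -4; -12/13 -30/13 4; 0 0 1]

T = [5/13 -72/13 -4; -12/13 -30/13 4; 0 0 1]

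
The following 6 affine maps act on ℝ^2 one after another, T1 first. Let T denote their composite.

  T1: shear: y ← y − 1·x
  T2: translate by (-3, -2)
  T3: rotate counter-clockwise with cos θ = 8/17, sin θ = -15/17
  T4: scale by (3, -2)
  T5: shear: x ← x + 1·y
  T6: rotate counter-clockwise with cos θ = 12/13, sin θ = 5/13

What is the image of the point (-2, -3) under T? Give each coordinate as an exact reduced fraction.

T(p) = (-222/13, -177/13)

T1 shear: y ← y − 1·x: (-2, -3) → (-2, -1)
T2 translate by (-3, -2): (-2, -1) → (-5, -3)
T3 rotate counter-clockwise with cos θ = 8/17, sin θ = -15/17: (-5, -3) → (-5, 3)
T4 scale by (3, -2): (-5, 3) → (-15, -6)
T5 shear: x ← x + 1·y: (-15, -6) → (-21, -6)
T6 rotate counter-clockwise with cos θ = 12/13, sin θ = 5/13: (-21, -6) → (-222/13, -177/13)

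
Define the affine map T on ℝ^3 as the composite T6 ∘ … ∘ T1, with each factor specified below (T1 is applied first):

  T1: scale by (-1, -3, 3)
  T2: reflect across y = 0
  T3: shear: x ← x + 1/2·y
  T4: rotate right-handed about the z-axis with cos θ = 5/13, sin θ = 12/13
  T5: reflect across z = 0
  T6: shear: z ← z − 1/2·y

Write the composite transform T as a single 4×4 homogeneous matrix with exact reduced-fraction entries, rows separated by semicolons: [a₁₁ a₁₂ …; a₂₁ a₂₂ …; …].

T = [-5/13 -57/26 0 0; -12/13 33/13 0 0; 6/13 -33/26 -3 0; 0 0 0 1]

T1 = [-1 0 0 0; 0 -3 0 0; 0 0 3 0; 0 0 0 1]
T2·T1 = [-1 0 0 0; 0 3 0 0; 0 0 3 0; 0 0 0 1]
T3·…·T1 = [-1 3/2 0 0; 0 3 0 0; 0 0 3 0; 0 0 0 1]
T4·…·T1 = [-5/13 -57/26 0 0; -12/13 33/13 0 0; 0 0 3 0; 0 0 0 1]
T5·…·T1 = [-5/13 -57/26 0 0; -12/13 33/13 0 0; 0 0 -3 0; 0 0 0 1]
T6·…·T1 = [-5/13 -57/26 0 0; -12/13 33/13 0 0; 6/13 -33/26 -3 0; 0 0 0 1]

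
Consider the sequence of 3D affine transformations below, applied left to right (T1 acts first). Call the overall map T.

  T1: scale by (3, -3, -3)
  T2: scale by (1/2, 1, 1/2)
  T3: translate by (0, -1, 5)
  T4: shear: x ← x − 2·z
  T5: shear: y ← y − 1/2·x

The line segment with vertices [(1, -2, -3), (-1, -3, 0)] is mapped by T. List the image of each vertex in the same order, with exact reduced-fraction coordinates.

image vertices: (-35/2, 55/4, 19/2), (-23/2, 55/4, 5)

T1 scale by (3, -3, -3): (1, -2, -3) → (3, 6, 9); (-1, -3, 0) → (-3, 9, 0)
T2 scale by (1/2, 1, 1/2): (3, 6, 9) → (3/2, 6, 9/2); (-3, 9, 0) → (-3/2, 9, 0)
T3 translate by (0, -1, 5): (3/2, 6, 9/2) → (3/2, 5, 19/2); (-3/2, 9, 0) → (-3/2, 8, 5)
T4 shear: x ← x − 2·z: (3/2, 5, 19/2) → (-35/2, 5, 19/2); (-3/2, 8, 5) → (-23/2, 8, 5)
T5 shear: y ← y − 1/2·x: (-35/2, 5, 19/2) → (-35/2, 55/4, 19/2); (-23/2, 8, 5) → (-23/2, 55/4, 5)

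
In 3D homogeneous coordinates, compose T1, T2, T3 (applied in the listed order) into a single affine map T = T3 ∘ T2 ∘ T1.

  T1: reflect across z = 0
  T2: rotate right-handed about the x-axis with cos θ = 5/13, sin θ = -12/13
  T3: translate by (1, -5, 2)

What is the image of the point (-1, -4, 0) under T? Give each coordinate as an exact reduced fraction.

T1 reflect across z = 0: (-1, -4, 0) → (-1, -4, 0)
T2 rotate right-handed about the x-axis with cos θ = 5/13, sin θ = -12/13: (-1, -4, 0) → (-1, -20/13, 48/13)
T3 translate by (1, -5, 2): (-1, -20/13, 48/13) → (0, -85/13, 74/13)

T(p) = (0, -85/13, 74/13)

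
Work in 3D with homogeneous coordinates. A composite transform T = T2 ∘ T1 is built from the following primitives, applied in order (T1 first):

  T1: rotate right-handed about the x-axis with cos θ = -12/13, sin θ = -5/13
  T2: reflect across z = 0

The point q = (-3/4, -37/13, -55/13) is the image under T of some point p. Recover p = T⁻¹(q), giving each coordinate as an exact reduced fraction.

p = (-3/4, 1, -5)

T1 = [1 0 0 0; 0 -12/13 5/13 0; 0 -5/13 -12/13 0; 0 0 0 1]
T2·T1 = [1 0 0 0; 0 -12/13 5/13 0; 0 5/13 12/13 0; 0 0 0 1]
det M = -1; M⁻¹ = [1 0 0 0; 0 -12/13 5/13 0; 0 5/13 12/13 0; 0 0 0 1]
M⁻¹ · (-3/4, -37/13, -55/13)ᵀ = (-3/4, 1, -5)ᵀ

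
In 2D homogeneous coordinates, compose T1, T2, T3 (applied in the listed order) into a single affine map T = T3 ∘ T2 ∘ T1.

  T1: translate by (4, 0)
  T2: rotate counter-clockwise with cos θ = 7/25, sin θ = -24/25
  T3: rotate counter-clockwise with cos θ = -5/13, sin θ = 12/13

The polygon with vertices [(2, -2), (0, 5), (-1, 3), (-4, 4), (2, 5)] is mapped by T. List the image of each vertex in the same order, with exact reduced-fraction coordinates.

image vertices: (1926/325, 718/325), (-8/325, 2081/325), (147/325, 1371/325), (-816/325, 1012/325), (498/325, 2489/325)

T1 translate by (4, 0): (2, -2) → (6, -2); (0, 5) → (4, 5); (-1, 3) → (3, 3); (-4, 4) → (0, 4); (2, 5) → (6, 5)
T2 rotate counter-clockwise with cos θ = 7/25, sin θ = -24/25: (6, -2) → (-6/25, -158/25); (4, 5) → (148/25, -61/25); (3, 3) → (93/25, -51/25); (0, 4) → (96/25, 28/25); (6, 5) → (162/25, -109/25)
T3 rotate counter-clockwise with cos θ = -5/13, sin θ = 12/13: (-6/25, -158/25) → (1926/325, 718/325); (148/25, -61/25) → (-8/325, 2081/325); (93/25, -51/25) → (147/325, 1371/325); (96/25, 28/25) → (-816/325, 1012/325); (162/25, -109/25) → (498/325, 2489/325)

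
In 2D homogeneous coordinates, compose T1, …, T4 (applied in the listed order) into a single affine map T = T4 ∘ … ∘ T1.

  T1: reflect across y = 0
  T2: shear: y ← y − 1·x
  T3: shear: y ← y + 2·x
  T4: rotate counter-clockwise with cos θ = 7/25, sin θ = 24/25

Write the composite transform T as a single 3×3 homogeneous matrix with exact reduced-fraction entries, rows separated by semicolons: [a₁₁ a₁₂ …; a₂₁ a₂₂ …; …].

T = [-17/25 24/25 0; 31/25 -7/25 0; 0 0 1]

T1 = [1 0 0; 0 -1 0; 0 0 1]
T2·T1 = [1 0 0; -1 -1 0; 0 0 1]
T3·…·T1 = [1 0 0; 1 -1 0; 0 0 1]
T4·…·T1 = [-17/25 24/25 0; 31/25 -7/25 0; 0 0 1]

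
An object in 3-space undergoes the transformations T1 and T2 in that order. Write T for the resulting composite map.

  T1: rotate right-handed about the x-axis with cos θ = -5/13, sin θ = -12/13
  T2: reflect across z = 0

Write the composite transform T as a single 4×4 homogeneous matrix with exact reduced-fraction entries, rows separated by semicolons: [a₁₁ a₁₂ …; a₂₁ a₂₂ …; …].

T1 = [1 0 0 0; 0 -5/13 12/13 0; 0 -12/13 -5/13 0; 0 0 0 1]
T2·T1 = [1 0 0 0; 0 -5/13 12/13 0; 0 12/13 5/13 0; 0 0 0 1]

T = [1 0 0 0; 0 -5/13 12/13 0; 0 12/13 5/13 0; 0 0 0 1]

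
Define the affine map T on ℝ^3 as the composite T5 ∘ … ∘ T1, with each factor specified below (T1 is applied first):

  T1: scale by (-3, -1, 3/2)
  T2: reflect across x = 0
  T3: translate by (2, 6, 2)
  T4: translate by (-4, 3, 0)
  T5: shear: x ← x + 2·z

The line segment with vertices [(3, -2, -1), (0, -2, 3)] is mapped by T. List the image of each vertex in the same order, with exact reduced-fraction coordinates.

image vertices: (8, 11, 1/2), (11, 11, 13/2)

T1 scale by (-3, -1, 3/2): (3, -2, -1) → (-9, 2, -3/2); (0, -2, 3) → (0, 2, 9/2)
T2 reflect across x = 0: (-9, 2, -3/2) → (9, 2, -3/2); (0, 2, 9/2) → (0, 2, 9/2)
T3 translate by (2, 6, 2): (9, 2, -3/2) → (11, 8, 1/2); (0, 2, 9/2) → (2, 8, 13/2)
T4 translate by (-4, 3, 0): (11, 8, 1/2) → (7, 11, 1/2); (2, 8, 13/2) → (-2, 11, 13/2)
T5 shear: x ← x + 2·z: (7, 11, 1/2) → (8, 11, 1/2); (-2, 11, 13/2) → (11, 11, 13/2)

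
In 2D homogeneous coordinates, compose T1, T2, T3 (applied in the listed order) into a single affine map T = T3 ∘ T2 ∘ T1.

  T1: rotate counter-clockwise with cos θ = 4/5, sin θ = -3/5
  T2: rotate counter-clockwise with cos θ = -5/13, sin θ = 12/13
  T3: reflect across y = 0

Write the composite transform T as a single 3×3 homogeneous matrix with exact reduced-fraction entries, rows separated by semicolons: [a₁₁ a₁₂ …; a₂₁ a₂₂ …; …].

T = [16/65 -63/65 0; -63/65 -16/65 0; 0 0 1]

T1 = [4/5 3/5 0; -3/5 4/5 0; 0 0 1]
T2·T1 = [16/65 -63/65 0; 63/65 16/65 0; 0 0 1]
T3·…·T1 = [16/65 -63/65 0; -63/65 -16/65 0; 0 0 1]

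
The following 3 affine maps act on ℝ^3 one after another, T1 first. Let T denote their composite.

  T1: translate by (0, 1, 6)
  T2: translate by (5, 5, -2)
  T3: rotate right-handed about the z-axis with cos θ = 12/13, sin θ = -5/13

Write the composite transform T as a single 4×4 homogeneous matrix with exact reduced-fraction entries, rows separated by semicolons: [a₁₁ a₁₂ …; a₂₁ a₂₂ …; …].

T1 = [1 0 0 0; 0 1 0 1; 0 0 1 6; 0 0 0 1]
T2·T1 = [1 0 0 5; 0 1 0 6; 0 0 1 4; 0 0 0 1]
T3·…·T1 = [12/13 5/13 0 90/13; -5/13 12/13 0 47/13; 0 0 1 4; 0 0 0 1]

T = [12/13 5/13 0 90/13; -5/13 12/13 0 47/13; 0 0 1 4; 0 0 0 1]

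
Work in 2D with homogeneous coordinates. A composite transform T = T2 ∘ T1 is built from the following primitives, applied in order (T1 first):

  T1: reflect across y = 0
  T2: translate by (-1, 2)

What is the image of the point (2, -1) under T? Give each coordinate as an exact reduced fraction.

T1 reflect across y = 0: (2, -1) → (2, 1)
T2 translate by (-1, 2): (2, 1) → (1, 3)

T(p) = (1, 3)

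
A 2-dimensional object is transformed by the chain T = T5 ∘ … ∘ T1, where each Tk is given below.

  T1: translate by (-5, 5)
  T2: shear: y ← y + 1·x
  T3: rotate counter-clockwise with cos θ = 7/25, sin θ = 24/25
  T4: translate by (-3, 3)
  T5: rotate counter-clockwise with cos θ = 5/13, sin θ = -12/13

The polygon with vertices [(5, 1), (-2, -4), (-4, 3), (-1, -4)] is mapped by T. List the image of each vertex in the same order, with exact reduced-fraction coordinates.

T1 translate by (-5, 5): (5, 1) → (0, 6); (-2, -4) → (-7, 1); (-4, 3) → (-9, 8); (-1, -4) → (-6, 1)
T2 shear: y ← y + 1·x: (0, 6) → (0, 6); (-7, 1) → (-7, -6); (-9, 8) → (-9, -1); (-6, 1) → (-6, -5)
T3 rotate counter-clockwise with cos θ = 7/25, sin θ = 24/25: (0, 6) → (-144/25, 42/25); (-7, -6) → (19/5, -42/5); (-9, -1) → (-39/25, -223/25); (-6, -5) → (78/25, -179/25)
T4 translate by (-3, 3): (-144/25, 42/25) → (-219/25, 117/25); (19/5, -42/5) → (4/5, -27/5); (-39/25, -223/25) → (-114/25, -148/25); (78/25, -179/25) → (3/25, -104/25)
T5 rotate counter-clockwise with cos θ = 5/13, sin θ = -12/13: (-219/25, 117/25) → (309/325, 3213/325); (4/5, -27/5) → (-304/65, -183/65); (-114/25, -148/25) → (-2346/325, 628/325); (3/25, -104/25) → (-1233/325, -556/325)

image vertices: (309/325, 3213/325), (-304/65, -183/65), (-2346/325, 628/325), (-1233/325, -556/325)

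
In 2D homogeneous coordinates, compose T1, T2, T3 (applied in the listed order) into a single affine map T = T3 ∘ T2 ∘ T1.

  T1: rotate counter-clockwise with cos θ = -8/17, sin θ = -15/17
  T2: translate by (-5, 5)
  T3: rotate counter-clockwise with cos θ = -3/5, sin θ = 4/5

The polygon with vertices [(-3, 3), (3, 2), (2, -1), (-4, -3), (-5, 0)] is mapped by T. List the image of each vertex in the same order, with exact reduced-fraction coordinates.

image vertices: (-376/85, -382/85), (141/85, -388/85), (96/85, -653/85), (-382/85, -899/85), (-101/17, -132/17)

T1 rotate counter-clockwise with cos θ = -8/17, sin θ = -15/17: (-3, 3) → (69/17, 21/17); (3, 2) → (6/17, -61/17); (2, -1) → (-31/17, -22/17); (-4, -3) → (-13/17, 84/17); (-5, 0) → (40/17, 75/17)
T2 translate by (-5, 5): (69/17, 21/17) → (-16/17, 106/17); (6/17, -61/17) → (-79/17, 24/17); (-31/17, -22/17) → (-116/17, 63/17); (-13/17, 84/17) → (-98/17, 169/17); (40/17, 75/17) → (-45/17, 160/17)
T3 rotate counter-clockwise with cos θ = -3/5, sin θ = 4/5: (-16/17, 106/17) → (-376/85, -382/85); (-79/17, 24/17) → (141/85, -388/85); (-116/17, 63/17) → (96/85, -653/85); (-98/17, 169/17) → (-382/85, -899/85); (-45/17, 160/17) → (-101/17, -132/17)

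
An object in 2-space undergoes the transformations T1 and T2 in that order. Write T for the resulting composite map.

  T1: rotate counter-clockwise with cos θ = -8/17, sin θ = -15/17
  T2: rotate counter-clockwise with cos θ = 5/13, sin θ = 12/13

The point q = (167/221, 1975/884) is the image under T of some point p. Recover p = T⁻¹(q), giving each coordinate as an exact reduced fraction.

T1 = [-8/17 15/17 0; -15/17 -8/17 0; 0 0 1]
T2·T1 = [140/221 171/221 0; -171/221 140/221 0; 0 0 1]
det M = 1; M⁻¹ = [140/221 -171/221 0; 171/221 140/221 0; 0 0 1]
M⁻¹ · (167/221, 1975/884)ᵀ = (-5/4, 2)ᵀ

p = (-5/4, 2)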